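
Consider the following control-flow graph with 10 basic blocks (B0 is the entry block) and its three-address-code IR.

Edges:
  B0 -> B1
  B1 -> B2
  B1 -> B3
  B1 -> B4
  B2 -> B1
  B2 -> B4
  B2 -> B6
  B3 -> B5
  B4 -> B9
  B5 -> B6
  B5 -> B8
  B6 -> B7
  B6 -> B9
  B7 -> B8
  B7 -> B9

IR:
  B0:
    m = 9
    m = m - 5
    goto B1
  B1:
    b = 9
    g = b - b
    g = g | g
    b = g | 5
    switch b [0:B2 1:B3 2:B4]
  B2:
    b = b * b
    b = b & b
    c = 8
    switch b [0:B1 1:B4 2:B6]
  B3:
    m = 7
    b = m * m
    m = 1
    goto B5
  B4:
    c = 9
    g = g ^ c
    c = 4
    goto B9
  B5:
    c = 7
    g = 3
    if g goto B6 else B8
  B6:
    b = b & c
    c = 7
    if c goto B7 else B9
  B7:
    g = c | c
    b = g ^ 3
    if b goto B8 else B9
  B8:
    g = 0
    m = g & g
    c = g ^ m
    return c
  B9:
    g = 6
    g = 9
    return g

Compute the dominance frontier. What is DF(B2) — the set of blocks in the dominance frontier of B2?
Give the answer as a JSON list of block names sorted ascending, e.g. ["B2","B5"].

idom tree: B1←B0 B2←B1 B3←B1 B4←B1 B5←B3 B6←B1 B7←B6 B8←B1 B9←B1
Join-block Dom:
  B1: preds {B0,B2}: {B0} ∩ {B0,B1,B2} = {B0}; idom=B0
  B4: preds {B1,B2}: {B0,B1} ∩ {B0,B1,B2} = {B0,B1}; idom=B1
  B6: preds {B2,B5}: {B0,B1,B2} ∩ {B0,B1,B3,B5} = {B0,B1}; idom=B1
  B8: preds {B5,B7}: {B0,B1,B3,B5} ∩ {B0,B1,B6,B7} = {B0,B1}; idom=B1
  B9: preds {B4,B6,B7}: {B0,B1,B4} ∩ {B0,B1,B6} ∩ {B0,B1,B6,B7} = {B0,B1}; idom=B1

Frontier:
  join B1 pred B0: · stop@B0
  join B1 pred B2: B2→B1 stop@B0
  join B4 pred B1: · stop@B1
  join B4 pred B2: B2 stop@B1
  join B6 pred B2: B2 stop@B1
  join B6 pred B5: B5→B3 stop@B1
  join B8 pred B5: B5→B3 stop@B1
  join B8 pred B7: B7→B6 stop@B1
  join B9 pred B4: B4 stop@B1
  join B9 pred B6: B6 stop@B1
  join B9 pred B7: B7→B6 stop@B1
  B0 → ∅
  B1 → {B1}
  B2 → {B1,B4,B6}
  B3 → {B6,B8}
  B4 → {B9}
  B5 → {B6,B8}
  B6 → {B8,B9}
  B7 → {B8,B9}
  B8 → ∅
  B9 → ∅

DF(B2) = ["B1", "B4", "B6"]

Answer: ["B1", "B4", "B6"]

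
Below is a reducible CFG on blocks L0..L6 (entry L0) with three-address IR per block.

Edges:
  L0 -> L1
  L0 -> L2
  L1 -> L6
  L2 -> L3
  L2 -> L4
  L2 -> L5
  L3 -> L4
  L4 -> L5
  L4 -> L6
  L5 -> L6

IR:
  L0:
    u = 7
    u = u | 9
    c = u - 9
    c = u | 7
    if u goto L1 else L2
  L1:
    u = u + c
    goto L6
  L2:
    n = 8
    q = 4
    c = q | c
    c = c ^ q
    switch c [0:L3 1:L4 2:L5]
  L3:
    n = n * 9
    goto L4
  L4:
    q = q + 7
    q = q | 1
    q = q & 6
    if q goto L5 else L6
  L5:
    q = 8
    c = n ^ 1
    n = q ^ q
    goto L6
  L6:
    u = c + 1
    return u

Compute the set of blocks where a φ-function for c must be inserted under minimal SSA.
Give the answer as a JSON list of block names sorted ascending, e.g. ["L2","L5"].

idom tree: L1←L0 L2←L0 L3←L2 L4←L2 L5←L2 L6←L0
Dom∩ at merges:
  L4: preds {L2,L3}: {L0,L2} ∩ {L0,L2,L3} = {L0,L2}; idom=L2
  L5: preds {L2,L4}: {L0,L2} ∩ {L0,L2,L4} = {L0,L2}; idom=L2
  L6: preds {L1,L4,L5}: {L0,L1} ∩ {L0,L2,L4} ∩ {L0,L2,L5} = {L0}; idom=L0

DF derivation:
  join L4 pred L2: · stop@L2
  join L4 pred L3: L3 stop@L2
  join L5 pred L2: · stop@L2
  join L5 pred L4: L4 stop@L2
  join L6 pred L1: L1 stop@L0
  join L6 pred L4: L4→L2 stop@L0
  join L6 pred L5: L5→L2 stop@L0
  DF(L0)=∅
  DF(L1)={L6}
  DF(L2)={L6}
  DF(L3)={L4}
  DF(L4)={L5,L6}
  DF(L5)={L6}
  DF(L6)=∅

φ for c: defs {L0,L2,L5}
  DF⁺ = {L6}

Answer: ["L6"]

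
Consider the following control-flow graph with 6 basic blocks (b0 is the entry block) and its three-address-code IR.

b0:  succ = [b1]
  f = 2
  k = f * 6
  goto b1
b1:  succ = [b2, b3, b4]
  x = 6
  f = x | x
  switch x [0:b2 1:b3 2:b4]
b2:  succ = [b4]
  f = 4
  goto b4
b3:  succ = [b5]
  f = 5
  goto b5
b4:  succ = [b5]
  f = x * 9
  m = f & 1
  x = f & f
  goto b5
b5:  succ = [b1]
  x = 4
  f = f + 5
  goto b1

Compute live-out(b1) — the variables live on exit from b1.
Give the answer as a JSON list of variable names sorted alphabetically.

Answer: ["x"]

Derivation:
Block summaries:
  b0: {f,k} / ∅
  b1: {f,x} / ∅
  b2: {f} / ∅
  b3: {f} / ∅
  b4: {f,m,x} / {x}
  b5: {f,x} / {f}

Live sets:
  b0 li=∅ lo=∅
  b1 li=∅ lo={x}
  b2 li={x} lo={x}
  b3 li=∅ lo={f}
  b4 li={x} lo={f}
  b5 li={f} lo=∅

live-out(b1) = ["x"]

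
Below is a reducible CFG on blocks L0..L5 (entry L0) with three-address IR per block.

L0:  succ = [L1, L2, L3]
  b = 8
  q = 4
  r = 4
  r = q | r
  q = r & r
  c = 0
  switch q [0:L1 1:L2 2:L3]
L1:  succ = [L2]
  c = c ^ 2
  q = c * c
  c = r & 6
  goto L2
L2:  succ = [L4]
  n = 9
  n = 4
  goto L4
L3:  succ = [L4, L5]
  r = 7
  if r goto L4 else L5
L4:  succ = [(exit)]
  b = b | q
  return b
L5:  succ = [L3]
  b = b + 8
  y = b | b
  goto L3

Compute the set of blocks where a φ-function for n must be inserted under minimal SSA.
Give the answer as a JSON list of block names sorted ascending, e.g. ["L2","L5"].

idom tree: L1←L0 L2←L0 L3←L0 L4←L0 L5←L3
Dom∩ at merges:
  L2: preds {L0,L1}: {L0} ∩ {L0,L1} = {L0}; idom=L0
  L3: preds {L0,L5}: {L0} ∩ {L0,L3,L5} = {L0}; idom=L0
  L4: preds {L2,L3}: {L0,L2} ∩ {L0,L3} = {L0}; idom=L0

DF walk-up:
  join L2 pred L0: · stop@L0
  join L2 pred L1: L1 stop@L0
  join L3 pred L0: · stop@L0
  join L3 pred L5: L5→L3 stop@L0
  join L4 pred L2: L2 stop@L0
  join L4 pred L3: L3 stop@L0
  L0: DF=∅
  L1: DF={L2}
  L2: DF={L4}
  L3: DF={L3,L4}
  L4: DF=∅
  L5: DF={L3}

φ for n: defs {L2}
  DF⁺ = {L4}

Answer: ["L4"]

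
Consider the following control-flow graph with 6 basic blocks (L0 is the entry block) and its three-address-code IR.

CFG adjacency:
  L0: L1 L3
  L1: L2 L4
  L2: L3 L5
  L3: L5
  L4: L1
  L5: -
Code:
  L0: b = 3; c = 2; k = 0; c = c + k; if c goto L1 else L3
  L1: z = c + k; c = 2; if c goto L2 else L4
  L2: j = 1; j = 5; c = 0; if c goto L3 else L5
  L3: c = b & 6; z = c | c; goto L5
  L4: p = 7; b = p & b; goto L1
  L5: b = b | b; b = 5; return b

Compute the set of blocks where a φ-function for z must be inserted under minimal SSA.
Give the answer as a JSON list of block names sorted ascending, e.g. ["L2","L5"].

Answer: ["L1", "L3", "L5"]

Derivation:
idom tree: L1←L0 L2←L1 L3←L0 L4←L1 L5←L0
Join-block Dom:
  L1: preds {L0,L4}: {L0} ∩ {L0,L1,L4} = {L0}; idom=L0
  L3: preds {L0,L2}: {L0} ∩ {L0,L1,L2} = {L0}; idom=L0
  L5: preds {L2,L3}: {L0,L1,L2} ∩ {L0,L3} = {L0}; idom=L0

DF walk-up:
  join L1 pred L0: · stop@L0
  join L1 pred L4: L4→L1 stop@L0
  join L3 pred L0: · stop@L0
  join L3 pred L2: L2→L1 stop@L0
  join L5 pred L2: L2→L1 stop@L0
  join L5 pred L3: L3 stop@L0
  DF(L0)=∅
  DF(L1)={L1,L3,L5}
  DF(L2)={L3,L5}
  DF(L3)={L5}
  DF(L4)={L1}
  DF(L5)=∅

φ for z: defs {L1,L3}
  DF⁺ = {L1,L3,L5}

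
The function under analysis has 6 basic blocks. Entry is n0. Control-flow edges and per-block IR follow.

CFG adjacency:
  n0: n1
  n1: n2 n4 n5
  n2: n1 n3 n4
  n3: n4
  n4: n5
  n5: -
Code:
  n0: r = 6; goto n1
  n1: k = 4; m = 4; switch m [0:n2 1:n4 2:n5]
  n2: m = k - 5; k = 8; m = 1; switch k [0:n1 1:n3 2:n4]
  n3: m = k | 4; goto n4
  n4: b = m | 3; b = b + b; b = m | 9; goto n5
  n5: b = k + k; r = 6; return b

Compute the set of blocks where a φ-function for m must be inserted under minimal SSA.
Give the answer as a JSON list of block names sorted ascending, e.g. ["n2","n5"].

Answer: ["n1", "n4", "n5"]

Analysis:
idom tree: n1←n0 n2←n1 n3←n2 n4←n1 n5←n1
Join-block Dom:
  n1: preds {n0,n2}: {n0} ∩ {n0,n1,n2} = {n0}; idom=n0
  n4: preds {n1,n2,n3}: {n0,n1} ∩ {n0,n1,n2} ∩ {n0,n1,n2,n3} = {n0,n1}; idom=n1
  n5: preds {n1,n4}: {n0,n1} ∩ {n0,n1,n4} = {n0,n1}; idom=n1

DF walk-up:
  n1←n0: walk · to n0
  n1←n2: walk n2→n1 to n0
  n4←n1: walk · to n1
  n4←n2: walk n2 to n1
  n4←n3: walk n3→n2 to n1
  n5←n1: walk · to n1
  n5←n4: walk n4 to n1
  DF(n0)=∅
  DF(n1)={n1}
  DF(n2)={n1,n4}
  DF(n3)={n4}
  DF(n4)={n5}
  DF(n5)=∅

φ for m: defs {n1,n2,n3}
  DF⁺ = {n1,n4,n5}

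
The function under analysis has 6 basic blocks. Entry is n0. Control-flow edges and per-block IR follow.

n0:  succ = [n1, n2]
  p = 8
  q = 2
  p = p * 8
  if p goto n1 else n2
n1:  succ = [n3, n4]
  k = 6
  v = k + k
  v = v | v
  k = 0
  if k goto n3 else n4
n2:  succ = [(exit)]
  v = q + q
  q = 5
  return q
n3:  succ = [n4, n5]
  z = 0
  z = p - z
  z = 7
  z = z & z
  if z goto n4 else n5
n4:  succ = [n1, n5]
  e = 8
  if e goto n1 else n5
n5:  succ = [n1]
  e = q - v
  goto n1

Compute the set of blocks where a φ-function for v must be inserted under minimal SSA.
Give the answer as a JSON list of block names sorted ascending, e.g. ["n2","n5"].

Answer: ["n1"]

Working:
idom tree: n1←n0 n2←n0 n3←n1 n4←n1 n5←n1
Dom∩ at merges:
  n1: preds {n0,n4,n5}: {n0} ∩ {n0,n1,n4} ∩ {n0,n1,n5} = {n0}; idom=n0
  n4: preds {n1,n3}: {n0,n1} ∩ {n0,n1,n3} = {n0,n1}; idom=n1
  n5: preds {n3,n4}: {n0,n1,n3} ∩ {n0,n1,n4} = {n0,n1}; idom=n1

DF derivation:
  join n1 pred n0: · stop@n0
  join n1 pred n4: n4→n1 stop@n0
  join n1 pred n5: n5→n1 stop@n0
  join n4 pred n1: · stop@n1
  join n4 pred n3: n3 stop@n1
  join n5 pred n3: n3 stop@n1
  join n5 pred n4: n4 stop@n1
  n0: DF=∅
  n1: DF={n1}
  n2: DF=∅
  n3: DF={n4,n5}
  n4: DF={n1,n5}
  n5: DF={n1}

φ for v: defs {n1,n2}
  DF⁺ = {n1}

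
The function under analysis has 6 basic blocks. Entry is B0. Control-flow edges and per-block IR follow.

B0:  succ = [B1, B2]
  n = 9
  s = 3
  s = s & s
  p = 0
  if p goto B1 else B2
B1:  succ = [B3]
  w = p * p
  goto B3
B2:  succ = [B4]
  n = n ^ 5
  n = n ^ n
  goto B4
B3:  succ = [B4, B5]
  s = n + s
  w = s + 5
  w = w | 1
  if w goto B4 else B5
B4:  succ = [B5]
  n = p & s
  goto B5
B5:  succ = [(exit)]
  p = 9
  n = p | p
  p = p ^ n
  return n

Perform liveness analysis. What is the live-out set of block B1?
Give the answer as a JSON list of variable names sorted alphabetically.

Answer: ["n", "p", "s"]

Derivation:
Block summaries:
  B0 def {n,p,s} use ∅
  B1 def {w} use {p}
  B2 def {n} use {n}
  B3 def {s,w} use {n,s}
  B4 def {n} use {p,s}
  B5 def {n,p} use ∅

Liveness:
  live B0: ∅→{n,p,s}
  live B1: {n,p,s}→{n,p,s}
  live B2: {n,p,s}→{p,s}
  live B3: {n,p,s}→{p,s}
  live B4: {p,s}→∅
  live B5: ∅→∅

live-out(B1) = ["n", "p", "s"]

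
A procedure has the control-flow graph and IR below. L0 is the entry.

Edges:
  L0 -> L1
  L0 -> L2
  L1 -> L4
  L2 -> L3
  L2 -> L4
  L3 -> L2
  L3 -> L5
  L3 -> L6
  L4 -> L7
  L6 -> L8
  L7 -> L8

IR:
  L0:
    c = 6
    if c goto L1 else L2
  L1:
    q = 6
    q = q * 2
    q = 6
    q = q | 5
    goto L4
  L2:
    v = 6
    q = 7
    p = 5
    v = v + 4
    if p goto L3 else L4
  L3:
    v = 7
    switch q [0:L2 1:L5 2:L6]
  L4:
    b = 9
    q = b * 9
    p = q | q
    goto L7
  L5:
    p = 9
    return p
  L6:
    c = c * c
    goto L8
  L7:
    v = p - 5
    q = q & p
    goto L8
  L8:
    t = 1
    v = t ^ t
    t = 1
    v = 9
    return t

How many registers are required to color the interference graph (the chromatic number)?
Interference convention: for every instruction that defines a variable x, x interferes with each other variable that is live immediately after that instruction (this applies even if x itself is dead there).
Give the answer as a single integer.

Per-block:
  L0: {c} / ∅
  L1: {q} / ∅
  L2: {p,q,v} / ∅
  L3: {v} / {q}
  L4: {b,p,q} / ∅
  L5: {p} / ∅
  L6: {c} / {c}
  L7: {q,v} / {p,q}
  L8: {t,v} / ∅

Backward fixpoint:
  L0 li=∅ lo={c}
  L1 li=∅ lo=∅
  L2 li={c} lo={c,q}
  L3 li={c,q} lo={c}
  L4 li=∅ lo={p,q}
  L5 li=∅ lo=∅
  L6 li={c} lo=∅
  L7 li={p,q} lo=∅
  L8 li=∅ lo=∅

Conflict graph:
  b: ∅
  c: {p,q,v}
  p: {c,q,v}
  q: {c,p,v}
  t: {v}
  v: {c,p,q,t}

Colouring:
  lower bound: {c,p,q,v} mutually conflict ⇒ χ ≥ 4
  assign b→R0 c→R1 p→R2 q→R3 t→R1 v→R0 — no edge inside a register ⇒ χ ≤ 4
  χ = 4

Answer: 4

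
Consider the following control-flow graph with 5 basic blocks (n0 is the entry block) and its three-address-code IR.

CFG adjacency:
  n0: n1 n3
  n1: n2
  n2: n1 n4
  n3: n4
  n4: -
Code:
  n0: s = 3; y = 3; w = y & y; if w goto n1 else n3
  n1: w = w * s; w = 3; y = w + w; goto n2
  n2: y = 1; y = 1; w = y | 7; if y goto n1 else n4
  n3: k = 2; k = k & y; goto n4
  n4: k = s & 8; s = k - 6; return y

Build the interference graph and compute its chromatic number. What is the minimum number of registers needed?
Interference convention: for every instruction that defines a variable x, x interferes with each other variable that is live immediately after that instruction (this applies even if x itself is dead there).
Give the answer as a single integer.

Answer: 3

Analysis:
Per-block:
  n0 def {s,w,y} use ∅
  n1 def {w,y} use {s,w}
  n2 def {w,y} use ∅
  n3 def {k} use {y}
  n4 def {k,s} use {s,y}

Backward fixpoint:
  n0 li=∅ lo={s,w,y}
  n1 li={s,w} lo={s}
  n2 li={s} lo={s,w,y}
  n3 li={s,y} lo={s,y}
  n4 li={s,y} lo=∅

Interference:
  k: {s,y}
  s: {k,w,y}
  w: {s,y}
  y: {k,s,w}

Chromatic number:
  clique {k,s,y} ⇒ need ≥ 3
  assign k→R2 s→R0 w→R2 y→R1 — no edge inside a register ⇒ χ ≤ 3
  χ = 3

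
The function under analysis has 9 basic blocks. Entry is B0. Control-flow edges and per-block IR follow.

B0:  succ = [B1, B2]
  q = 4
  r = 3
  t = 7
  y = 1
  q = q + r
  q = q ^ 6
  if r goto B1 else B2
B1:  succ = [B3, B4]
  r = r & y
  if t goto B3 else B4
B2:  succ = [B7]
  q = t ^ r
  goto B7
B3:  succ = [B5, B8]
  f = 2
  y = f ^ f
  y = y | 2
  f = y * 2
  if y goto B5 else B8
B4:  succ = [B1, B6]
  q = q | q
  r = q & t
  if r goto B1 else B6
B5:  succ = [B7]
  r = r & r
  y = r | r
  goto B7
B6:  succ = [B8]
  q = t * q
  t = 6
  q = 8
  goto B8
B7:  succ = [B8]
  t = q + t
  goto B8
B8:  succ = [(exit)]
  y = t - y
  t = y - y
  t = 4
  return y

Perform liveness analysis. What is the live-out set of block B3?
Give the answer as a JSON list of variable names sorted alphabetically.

Answer: ["q", "r", "t", "y"]

Derivation:
def/use:
  B0: def={q,r,t,y} ue=∅
  B1: def={r} ue={r,t,y}
  B2: def={q} ue={r,t}
  B3: def={f,y} ue=∅
  B4: def={q,r} ue={q,t}
  B5: def={r,y} ue={r}
  B6: def={q,t} ue={q,t}
  B7: def={t} ue={q,t}
  B8: def={t,y} ue={t,y}

Backward fixpoint:
  B0: in=∅ out={q,r,t,y}
  B1: in={q,r,t,y} out={q,r,t,y}
  B2: in={r,t,y} out={q,t,y}
  B3: in={q,r,t} out={q,r,t,y}
  B4: in={q,t,y} out={q,r,t,y}
  B5: in={q,r,t} out={q,t,y}
  B6: in={q,t,y} out={t,y}
  B7: in={q,t,y} out={t,y}
  B8: in={t,y} out=∅

live-out(B3) = ["q", "r", "t", "y"]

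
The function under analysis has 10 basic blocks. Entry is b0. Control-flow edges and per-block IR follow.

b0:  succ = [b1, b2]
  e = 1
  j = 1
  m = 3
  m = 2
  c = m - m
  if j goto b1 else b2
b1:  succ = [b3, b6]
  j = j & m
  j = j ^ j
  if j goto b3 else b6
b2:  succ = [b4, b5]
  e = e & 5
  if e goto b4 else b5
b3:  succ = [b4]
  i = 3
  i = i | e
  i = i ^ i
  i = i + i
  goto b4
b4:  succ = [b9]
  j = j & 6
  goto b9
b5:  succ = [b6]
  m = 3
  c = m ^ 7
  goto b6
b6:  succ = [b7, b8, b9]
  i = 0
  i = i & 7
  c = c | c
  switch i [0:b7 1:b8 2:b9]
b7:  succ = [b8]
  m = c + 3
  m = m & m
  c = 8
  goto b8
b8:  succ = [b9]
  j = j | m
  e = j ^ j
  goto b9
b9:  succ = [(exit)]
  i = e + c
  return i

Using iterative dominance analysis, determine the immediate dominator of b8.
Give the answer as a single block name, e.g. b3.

idom tree: b1←b0 b2←b0 b3←b1 b4←b0 b5←b2 b6←b0 b7←b6 b8←b6 b9←b0
Dom∩ at merges:
  b4: preds {b2,b3}: {b0,b2} ∩ {b0,b1,b3} = {b0}; idom=b0
  b6: preds {b1,b5}: {b0,b1} ∩ {b0,b2,b5} = {b0}; idom=b0
  b8: preds {b6,b7}: {b0,b6} ∩ {b0,b6,b7} = {b0,b6}; idom=b6
  b9: preds {b4,b6,b8}: {b0,b4} ∩ {b0,b6} ∩ {b0,b6,b8} = {b0}; idom=b0

idom(b8) = b6

Answer: b6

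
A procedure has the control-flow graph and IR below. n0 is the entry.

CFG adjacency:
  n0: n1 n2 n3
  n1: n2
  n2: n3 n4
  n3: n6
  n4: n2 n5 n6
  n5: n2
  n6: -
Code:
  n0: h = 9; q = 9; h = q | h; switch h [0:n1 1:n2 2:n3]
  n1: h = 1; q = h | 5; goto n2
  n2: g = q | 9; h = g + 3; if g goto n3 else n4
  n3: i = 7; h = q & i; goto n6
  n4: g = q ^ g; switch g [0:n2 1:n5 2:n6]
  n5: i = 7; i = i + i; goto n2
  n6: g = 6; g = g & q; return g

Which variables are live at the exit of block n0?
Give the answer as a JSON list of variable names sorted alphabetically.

Answer: ["q"]

Derivation:
Block summaries:
  n0 def {h,q} use ∅
  n1 def {h,q} use ∅
  n2 def {g,h} use {q}
  n3 def {h,i} use {q}
  n4 def {g} use {g,q}
  n5 def {i} use ∅
  n6 def {g} use {q}

Backward fixpoint:
  live n0: ∅→{q}
  live n1: ∅→{q}
  live n2: {q}→{g,q}
  live n3: {q}→{q}
  live n4: {g,q}→{q}
  live n5: {q}→{q}
  live n6: {q}→∅

live-out(n0) = ["q"]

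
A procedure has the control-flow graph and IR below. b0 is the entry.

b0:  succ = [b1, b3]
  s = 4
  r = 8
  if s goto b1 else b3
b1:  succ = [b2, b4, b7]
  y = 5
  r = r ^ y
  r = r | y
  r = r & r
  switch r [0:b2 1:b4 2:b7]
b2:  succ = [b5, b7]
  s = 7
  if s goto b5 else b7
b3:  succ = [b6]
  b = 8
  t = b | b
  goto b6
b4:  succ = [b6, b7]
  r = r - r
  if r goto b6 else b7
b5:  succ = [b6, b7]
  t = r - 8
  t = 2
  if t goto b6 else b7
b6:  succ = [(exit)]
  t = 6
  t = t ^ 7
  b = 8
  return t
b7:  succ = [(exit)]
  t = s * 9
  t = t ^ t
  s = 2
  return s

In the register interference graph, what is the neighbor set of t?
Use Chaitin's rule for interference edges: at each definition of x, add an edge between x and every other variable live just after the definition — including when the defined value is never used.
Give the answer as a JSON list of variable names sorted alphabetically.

def/use:
  b0: def={r,s} ue=∅
  b1: def={r,y} ue={r}
  b2: def={s} ue=∅
  b3: def={b,t} ue=∅
  b4: def={r} ue={r}
  b5: def={t} ue={r}
  b6: def={b,t} ue=∅
  b7: def={s,t} ue={s}

Backward fixpoint:
  b0 li=∅ lo={r,s}
  b1 li={r,s} lo={r,s}
  b2 li={r} lo={r,s}
  b3 li=∅ lo=∅
  b4 li={r,s} lo={s}
  b5 li={r,s} lo={s}
  b6 li=∅ lo=∅
  b7 li={s} lo=∅

Interference:
  b — {t}
  r — {s,y}
  s — {r,t,y}
  t — {b,s}
  y — {r,s}

N(t) = ["b", "s"]

Answer: ["b", "s"]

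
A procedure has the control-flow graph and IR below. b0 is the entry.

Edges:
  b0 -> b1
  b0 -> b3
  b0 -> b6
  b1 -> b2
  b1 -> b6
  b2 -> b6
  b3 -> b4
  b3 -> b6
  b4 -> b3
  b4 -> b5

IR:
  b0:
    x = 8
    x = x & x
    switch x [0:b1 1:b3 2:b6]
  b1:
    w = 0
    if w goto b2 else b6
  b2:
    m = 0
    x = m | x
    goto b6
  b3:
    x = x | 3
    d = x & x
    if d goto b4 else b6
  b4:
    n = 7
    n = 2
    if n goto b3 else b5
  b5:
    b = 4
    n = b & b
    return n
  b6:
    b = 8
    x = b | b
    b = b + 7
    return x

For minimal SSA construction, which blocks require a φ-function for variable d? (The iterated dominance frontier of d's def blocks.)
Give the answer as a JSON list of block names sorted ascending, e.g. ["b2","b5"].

Answer: ["b3", "b6"]

Working:
idom tree: b1←b0 b2←b1 b3←b0 b4←b3 b5←b4 b6←b0
Join-block Dom:
  b3: preds {b0,b4}: {b0} ∩ {b0,b3,b4} = {b0}; idom=b0
  b6: preds {b0,b1,b2,b3}: {b0} ∩ {b0,b1} ∩ {b0,b1,b2} ∩ {b0,b3} = {b0}; idom=b0

Frontier:
  b3←b0: walk · to b0
  b3←b4: walk b4→b3 to b0
  b6←b0: walk · to b0
  b6←b1: walk b1 to b0
  b6←b2: walk b2→b1 to b0
  b6←b3: walk b3 to b0
  DF(b0)=∅
  DF(b1)={b6}
  DF(b2)={b6}
  DF(b3)={b3,b6}
  DF(b4)={b3}
  DF(b5)=∅
  DF(b6)=∅

φ for d: defs {b3}
  DF⁺ = {b3,b6}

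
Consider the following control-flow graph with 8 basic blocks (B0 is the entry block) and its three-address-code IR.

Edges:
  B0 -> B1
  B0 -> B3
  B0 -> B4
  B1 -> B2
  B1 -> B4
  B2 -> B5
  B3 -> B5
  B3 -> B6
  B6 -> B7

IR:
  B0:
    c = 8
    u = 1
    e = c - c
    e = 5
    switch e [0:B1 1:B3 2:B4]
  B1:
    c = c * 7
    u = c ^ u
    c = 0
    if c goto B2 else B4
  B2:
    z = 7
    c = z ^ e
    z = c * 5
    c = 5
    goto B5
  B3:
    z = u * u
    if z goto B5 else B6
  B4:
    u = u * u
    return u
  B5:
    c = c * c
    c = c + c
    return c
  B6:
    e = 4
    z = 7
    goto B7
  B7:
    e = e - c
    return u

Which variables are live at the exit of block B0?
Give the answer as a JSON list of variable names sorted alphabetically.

Answer: ["c", "e", "u"]

Derivation:
Per-block:
  B0: {c,e,u} / ∅
  B1: {c,u} / {c,u}
  B2: {c,z} / {e}
  B3: {z} / {u}
  B4: {u} / {u}
  B5: {c} / {c}
  B6: {e,z} / ∅
  B7: {e} / {c,e,u}

Liveness:
  live B0: ∅→{c,e,u}
  live B1: {c,e,u}→{e,u}
  live B2: {e}→{c}
  live B3: {c,u}→{c,u}
  live B4: {u}→∅
  live B5: {c}→∅
  live B6: {c,u}→{c,e,u}
  live B7: {c,e,u}→∅

live-out(B0) = ["c", "e", "u"]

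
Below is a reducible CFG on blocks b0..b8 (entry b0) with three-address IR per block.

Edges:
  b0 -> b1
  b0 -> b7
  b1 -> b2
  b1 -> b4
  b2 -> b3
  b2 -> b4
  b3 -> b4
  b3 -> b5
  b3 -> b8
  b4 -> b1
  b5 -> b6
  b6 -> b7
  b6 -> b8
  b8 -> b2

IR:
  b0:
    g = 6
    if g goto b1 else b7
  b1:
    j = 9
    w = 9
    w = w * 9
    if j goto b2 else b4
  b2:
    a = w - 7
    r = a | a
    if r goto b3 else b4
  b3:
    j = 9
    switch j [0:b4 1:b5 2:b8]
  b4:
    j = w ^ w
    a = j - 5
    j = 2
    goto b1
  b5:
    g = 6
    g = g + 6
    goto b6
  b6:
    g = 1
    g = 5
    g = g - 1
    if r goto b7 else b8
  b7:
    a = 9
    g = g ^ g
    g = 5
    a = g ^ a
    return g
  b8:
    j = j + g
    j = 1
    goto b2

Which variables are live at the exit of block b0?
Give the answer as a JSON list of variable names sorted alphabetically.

Answer: ["g"]

Derivation:
Block summaries:
  b0 def {g} use ∅
  b1 def {j,w} use ∅
  b2 def {a,r} use {w}
  b3 def {j} use ∅
  b4 def {a,j} use {w}
  b5 def {g} use ∅
  b6 def {g} use {r}
  b7 def {a,g} use {g}
  b8 def {j} use {g,j}

Live sets:
  b0: in=∅ out={g}
  b1: in={g} out={g,w}
  b2: in={g,w} out={g,r,w}
  b3: in={g,r,w} out={g,j,r,w}
  b4: in={g,w} out={g}
  b5: in={j,r,w} out={j,r,w}
  b6: in={j,r,w} out={g,j,w}
  b7: in={g} out=∅
  b8: in={g,j,w} out={g,w}

live-out(b0) = ["g"]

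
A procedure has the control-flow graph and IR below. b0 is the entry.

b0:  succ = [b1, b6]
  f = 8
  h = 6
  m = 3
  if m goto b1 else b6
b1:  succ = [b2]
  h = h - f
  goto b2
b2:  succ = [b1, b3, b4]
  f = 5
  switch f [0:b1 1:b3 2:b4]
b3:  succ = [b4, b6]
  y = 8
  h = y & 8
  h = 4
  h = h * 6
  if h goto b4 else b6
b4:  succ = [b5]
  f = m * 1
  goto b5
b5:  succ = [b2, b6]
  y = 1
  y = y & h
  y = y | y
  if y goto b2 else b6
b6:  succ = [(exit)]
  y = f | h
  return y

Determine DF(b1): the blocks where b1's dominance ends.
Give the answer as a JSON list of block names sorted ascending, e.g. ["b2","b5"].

idom tree: b1←b0 b2←b1 b3←b2 b4←b2 b5←b4 b6←b0
Dom∩ at merges:
  b1: preds {b0,b2}: {b0} ∩ {b0,b1,b2} = {b0}; idom=b0
  b2: preds {b1,b5}: {b0,b1} ∩ {b0,b1,b2,b4,b5} = {b0,b1}; idom=b1
  b4: preds {b2,b3}: {b0,b1,b2} ∩ {b0,b1,b2,b3} = {b0,b1,b2}; idom=b2
  b6: preds {b0,b3,b5}: {b0} ∩ {b0,b1,b2,b3} ∩ {b0,b1,b2,b4,b5} = {b0}; idom=b0

Frontier:
  b1←b0: walk · to b0
  b1←b2: walk b2→b1 to b0
  b2←b1: walk · to b1
  b2←b5: walk b5→b4→b2 to b1
  b4←b2: walk · to b2
  b4←b3: walk b3 to b2
  b6←b0: walk · to b0
  b6←b3: walk b3→b2→b1 to b0
  b6←b5: walk b5→b4→b2→b1 to b0
  DF(b0)=∅
  DF(b1)={b1,b6}
  DF(b2)={b1,b2,b6}
  DF(b3)={b4,b6}
  DF(b4)={b2,b6}
  DF(b5)={b2,b6}
  DF(b6)=∅

DF(b1) = ["b1", "b6"]

Answer: ["b1", "b6"]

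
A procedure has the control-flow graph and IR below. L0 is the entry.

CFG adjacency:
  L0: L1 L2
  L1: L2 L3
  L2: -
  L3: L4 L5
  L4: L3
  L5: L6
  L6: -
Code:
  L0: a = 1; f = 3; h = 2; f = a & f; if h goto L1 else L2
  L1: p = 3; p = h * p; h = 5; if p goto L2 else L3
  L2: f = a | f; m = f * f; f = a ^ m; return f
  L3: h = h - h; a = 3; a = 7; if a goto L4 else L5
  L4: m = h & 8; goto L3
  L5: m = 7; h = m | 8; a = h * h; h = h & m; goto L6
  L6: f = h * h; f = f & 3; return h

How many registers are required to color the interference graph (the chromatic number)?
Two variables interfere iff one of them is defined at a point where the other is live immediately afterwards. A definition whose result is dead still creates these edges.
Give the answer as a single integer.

def/use:
  L0: def={a,f,h} ue=∅
  L1: def={h,p} ue={h}
  L2: def={f,m} ue={a,f}
  L3: def={a,h} ue={h}
  L4: def={m} ue={h}
  L5: def={a,h,m} ue=∅
  L6: def={f} ue={h}

Backward fixpoint:
  L0 li=∅ lo={a,f,h}
  L1 li={a,f,h} lo={a,f,h}
  L2 li={a,f} lo=∅
  L3 li={h} lo={h}
  L4 li={h} lo={h}
  L5 li=∅ lo={h}
  L6 li={h} lo=∅

Interfere edges:
  a↔{f,h,m,p}
  f↔{a,h,p}
  h↔{a,f,m,p}
  m↔{a,h}
  p↔{a,f,h}

Colouring:
  clique {a,f,h,p} ⇒ need ≥ 4
  assign a→c0 f→c2 h→c1 m→c2 p→c3 — no edge inside a register ⇒ χ ≤ 4
  χ = 4

Answer: 4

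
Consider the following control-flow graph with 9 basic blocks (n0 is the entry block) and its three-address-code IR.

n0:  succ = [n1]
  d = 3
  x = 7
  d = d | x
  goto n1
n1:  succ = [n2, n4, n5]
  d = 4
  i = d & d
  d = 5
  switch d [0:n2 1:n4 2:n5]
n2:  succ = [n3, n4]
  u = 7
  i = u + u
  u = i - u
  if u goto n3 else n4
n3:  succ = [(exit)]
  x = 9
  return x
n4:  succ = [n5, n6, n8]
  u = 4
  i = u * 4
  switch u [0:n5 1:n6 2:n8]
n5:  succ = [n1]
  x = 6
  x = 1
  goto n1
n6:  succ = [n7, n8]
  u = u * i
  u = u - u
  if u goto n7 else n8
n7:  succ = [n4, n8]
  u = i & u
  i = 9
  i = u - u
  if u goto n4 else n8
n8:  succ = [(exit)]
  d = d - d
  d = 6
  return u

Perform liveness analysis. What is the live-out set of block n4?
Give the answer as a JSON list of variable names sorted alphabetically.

Block summaries:
  n0: {d,x} / ∅
  n1: {d,i} / ∅
  n2: {i,u} / ∅
  n3: {x} / ∅
  n4: {i,u} / ∅
  n5: {x} / ∅
  n6: {u} / {i,u}
  n7: {i,u} / {i,u}
  n8: {d} / {d,u}

Live sets:
  n0 li=∅ lo=∅
  n1 li=∅ lo={d}
  n2 li={d} lo={d}
  n3 li=∅ lo=∅
  n4 li={d} lo={d,i,u}
  n5 li=∅ lo=∅
  n6 li={d,i,u} lo={d,i,u}
  n7 li={d,i,u} lo={d,u}
  n8 li={d,u} lo=∅

live-out(n4) = ["d", "i", "u"]

Answer: ["d", "i", "u"]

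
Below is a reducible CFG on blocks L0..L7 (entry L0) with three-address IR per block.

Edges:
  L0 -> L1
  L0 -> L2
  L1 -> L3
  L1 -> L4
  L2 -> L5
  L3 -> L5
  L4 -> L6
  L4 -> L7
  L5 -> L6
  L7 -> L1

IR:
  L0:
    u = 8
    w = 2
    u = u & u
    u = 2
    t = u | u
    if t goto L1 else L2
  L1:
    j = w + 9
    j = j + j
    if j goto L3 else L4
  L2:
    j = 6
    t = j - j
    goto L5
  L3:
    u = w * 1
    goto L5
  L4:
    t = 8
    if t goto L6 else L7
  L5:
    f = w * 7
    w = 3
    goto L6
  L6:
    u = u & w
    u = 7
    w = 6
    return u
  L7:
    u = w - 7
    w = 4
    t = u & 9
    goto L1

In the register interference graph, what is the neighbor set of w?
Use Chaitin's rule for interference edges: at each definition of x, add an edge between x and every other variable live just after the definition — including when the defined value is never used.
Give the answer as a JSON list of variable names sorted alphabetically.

Answer: ["j", "t", "u"]

Derivation:
def/use:
  L0: def={t,u,w} ue=∅
  L1: def={j} ue={w}
  L2: def={j,t} ue=∅
  L3: def={u} ue={w}
  L4: def={t} ue=∅
  L5: def={f,w} ue={w}
  L6: def={u,w} ue={u,w}
  L7: def={t,u,w} ue={w}

Liveness:
  L0: in=∅ out={u,w}
  L1: in={u,w} out={u,w}
  L2: in={u,w} out={u,w}
  L3: in={w} out={u,w}
  L4: in={u,w} out={u,w}
  L5: in={u,w} out={u,w}
  L6: in={u,w} out=∅
  L7: in={w} out={u,w}

Conflict graph:
  f↔{u}
  j↔{u,w}
  t↔{u,w}
  u↔{f,j,t,w}
  w↔{j,t,u}

N(w) = ["j", "t", "u"]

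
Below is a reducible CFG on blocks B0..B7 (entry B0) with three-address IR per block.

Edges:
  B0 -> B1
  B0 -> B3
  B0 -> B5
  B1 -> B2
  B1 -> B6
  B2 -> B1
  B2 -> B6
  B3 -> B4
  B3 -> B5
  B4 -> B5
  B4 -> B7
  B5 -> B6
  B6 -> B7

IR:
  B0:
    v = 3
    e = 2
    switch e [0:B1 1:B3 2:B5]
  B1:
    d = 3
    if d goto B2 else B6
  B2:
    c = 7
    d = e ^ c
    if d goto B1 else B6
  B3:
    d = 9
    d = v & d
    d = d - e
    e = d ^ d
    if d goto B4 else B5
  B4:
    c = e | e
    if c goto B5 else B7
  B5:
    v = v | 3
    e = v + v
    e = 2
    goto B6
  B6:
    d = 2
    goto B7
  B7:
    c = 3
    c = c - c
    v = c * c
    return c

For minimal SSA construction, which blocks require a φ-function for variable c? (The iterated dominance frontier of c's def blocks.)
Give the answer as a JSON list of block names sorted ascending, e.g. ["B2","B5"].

idom tree: B1←B0 B2←B1 B3←B0 B4←B3 B5←B0 B6←B0 B7←B0
Dom∩ at merges:
  B1: preds {B0,B2}: {B0} ∩ {B0,B1,B2} = {B0}; idom=B0
  B5: preds {B0,B3,B4}: {B0} ∩ {B0,B3} ∩ {B0,B3,B4} = {B0}; idom=B0
  B6: preds {B1,B2,B5}: {B0,B1} ∩ {B0,B1,B2} ∩ {B0,B5} = {B0}; idom=B0
  B7: preds {B4,B6}: {B0,B3,B4} ∩ {B0,B6} = {B0}; idom=B0

Frontier:
  B1←B0: walk · to B0
  B1←B2: walk B2→B1 to B0
  B5←B0: walk · to B0
  B5←B3: walk B3 to B0
  B5←B4: walk B4→B3 to B0
  B6←B1: walk B1 to B0
  B6←B2: walk B2→B1 to B0
  B6←B5: walk B5 to B0
  B7←B4: walk B4→B3 to B0
  B7←B6: walk B6 to B0
  B0 → ∅
  B1 → {B1,B6}
  B2 → {B1,B6}
  B3 → {B5,B7}
  B4 → {B5,B7}
  B5 → {B6}
  B6 → {B7}
  B7 → ∅

φ for c: defs {B2,B4,B7}
  DF⁺ = {B1,B5,B6,B7}

Answer: ["B1", "B5", "B6", "B7"]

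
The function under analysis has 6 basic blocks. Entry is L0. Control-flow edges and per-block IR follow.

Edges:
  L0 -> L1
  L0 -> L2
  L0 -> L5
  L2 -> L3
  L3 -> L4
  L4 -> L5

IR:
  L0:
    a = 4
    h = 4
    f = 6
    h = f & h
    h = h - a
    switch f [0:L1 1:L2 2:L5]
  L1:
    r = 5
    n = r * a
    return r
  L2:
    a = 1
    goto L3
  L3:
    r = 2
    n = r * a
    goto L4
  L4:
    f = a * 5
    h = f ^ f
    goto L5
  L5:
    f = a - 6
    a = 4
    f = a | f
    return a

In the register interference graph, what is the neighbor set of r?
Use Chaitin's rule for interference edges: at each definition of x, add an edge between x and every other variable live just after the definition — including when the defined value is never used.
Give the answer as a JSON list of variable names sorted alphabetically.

Answer: ["a", "n"]

Analysis:
Block summaries:
  L0 def {a,f,h} use ∅
  L1 def {n,r} use {a}
  L2 def {a} use ∅
  L3 def {n,r} use {a}
  L4 def {f,h} use {a}
  L5 def {a,f} use {a}

Backward fixpoint:
  L0 li=∅ lo={a}
  L1 li={a} lo=∅
  L2 li=∅ lo={a}
  L3 li={a} lo={a}
  L4 li={a} lo={a}
  L5 li={a} lo=∅

Interfere edges:
  a — {f,h,n,r}
  f — {a,h}
  h — {a,f}
  n — {a,r}
  r — {a,n}

N(r) = ["a", "n"]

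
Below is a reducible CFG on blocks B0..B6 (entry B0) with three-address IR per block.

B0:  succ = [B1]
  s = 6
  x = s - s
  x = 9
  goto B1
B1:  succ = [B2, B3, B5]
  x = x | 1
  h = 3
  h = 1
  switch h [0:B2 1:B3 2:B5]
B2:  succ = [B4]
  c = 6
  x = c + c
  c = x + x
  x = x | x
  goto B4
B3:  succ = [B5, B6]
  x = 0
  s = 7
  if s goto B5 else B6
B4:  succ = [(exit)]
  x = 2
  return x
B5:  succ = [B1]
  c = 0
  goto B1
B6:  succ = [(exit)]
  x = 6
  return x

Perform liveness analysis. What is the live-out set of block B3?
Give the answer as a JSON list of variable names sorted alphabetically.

Answer: ["x"]

Derivation:
Per-block:
  B0: def={s,x} ue=∅
  B1: def={h,x} ue={x}
  B2: def={c,x} ue=∅
  B3: def={s,x} ue=∅
  B4: def={x} ue=∅
  B5: def={c} ue=∅
  B6: def={x} ue=∅

Backward fixpoint:
  live B0: ∅→{x}
  live B1: {x}→{x}
  live B2: ∅→∅
  live B3: ∅→{x}
  live B4: ∅→∅
  live B5: {x}→{x}
  live B6: ∅→∅

live-out(B3) = ["x"]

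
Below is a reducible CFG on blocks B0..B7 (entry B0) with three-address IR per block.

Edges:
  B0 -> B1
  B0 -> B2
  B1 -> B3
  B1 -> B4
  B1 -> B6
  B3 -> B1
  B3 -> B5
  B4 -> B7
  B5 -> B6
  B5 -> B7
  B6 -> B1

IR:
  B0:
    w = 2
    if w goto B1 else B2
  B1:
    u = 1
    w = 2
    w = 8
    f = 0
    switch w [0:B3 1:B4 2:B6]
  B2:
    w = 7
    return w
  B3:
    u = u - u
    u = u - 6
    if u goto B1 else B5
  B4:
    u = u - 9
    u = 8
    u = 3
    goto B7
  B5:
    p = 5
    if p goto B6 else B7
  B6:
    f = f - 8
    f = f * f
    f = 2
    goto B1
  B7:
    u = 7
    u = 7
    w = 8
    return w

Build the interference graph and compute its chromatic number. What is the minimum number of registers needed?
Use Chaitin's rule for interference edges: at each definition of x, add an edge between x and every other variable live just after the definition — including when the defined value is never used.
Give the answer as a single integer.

def/use:
  B0: def={w} ue=∅
  B1: def={f,u,w} ue=∅
  B2: def={w} ue=∅
  B3: def={u} ue={u}
  B4: def={u} ue={u}
  B5: def={p} ue=∅
  B6: def={f} ue={f}
  B7: def={u,w} ue=∅

Live sets:
  B0 li=∅ lo=∅
  B1 li=∅ lo={f,u}
  B2 li=∅ lo=∅
  B3 li={f,u} lo={f}
  B4 li={u} lo=∅
  B5 li={f} lo={f}
  B6 li={f} lo=∅
  B7 li=∅ lo=∅

Interfere edges:
  f↔{p,u,w}
  p↔{f}
  u↔{f,w}
  w↔{f,u}

Chromatic number:
  {f,u,w} pairwise interfere (3-clique) ⇒ χ ≥ 3
  assign f→c0 p→c1 u→c1 w→c2 — no edge inside a register ⇒ χ ≤ 3
  χ = 3

Answer: 3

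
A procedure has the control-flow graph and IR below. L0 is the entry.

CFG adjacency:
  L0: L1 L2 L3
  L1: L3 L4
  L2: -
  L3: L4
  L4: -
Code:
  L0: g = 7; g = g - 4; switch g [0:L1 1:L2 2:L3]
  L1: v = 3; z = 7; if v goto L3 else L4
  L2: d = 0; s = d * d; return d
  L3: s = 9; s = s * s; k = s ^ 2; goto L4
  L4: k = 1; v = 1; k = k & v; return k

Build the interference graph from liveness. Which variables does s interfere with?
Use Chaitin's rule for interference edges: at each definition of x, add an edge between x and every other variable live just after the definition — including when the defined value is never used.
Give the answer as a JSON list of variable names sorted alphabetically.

Answer: ["d"]

Derivation:
def/use:
  L0: {g} / ∅
  L1: {v,z} / ∅
  L2: {d,s} / ∅
  L3: {k,s} / ∅
  L4: {k,v} / ∅

Backward fixpoint:
  L0 li=∅ lo=∅
  L1 li=∅ lo=∅
  L2 li=∅ lo=∅
  L3 li=∅ lo=∅
  L4 li=∅ lo=∅

Conflict graph:
  d — {s}
  g — ∅
  k — {v}
  s — {d}
  v — {k,z}
  z — {v}

N(s) = ["d"]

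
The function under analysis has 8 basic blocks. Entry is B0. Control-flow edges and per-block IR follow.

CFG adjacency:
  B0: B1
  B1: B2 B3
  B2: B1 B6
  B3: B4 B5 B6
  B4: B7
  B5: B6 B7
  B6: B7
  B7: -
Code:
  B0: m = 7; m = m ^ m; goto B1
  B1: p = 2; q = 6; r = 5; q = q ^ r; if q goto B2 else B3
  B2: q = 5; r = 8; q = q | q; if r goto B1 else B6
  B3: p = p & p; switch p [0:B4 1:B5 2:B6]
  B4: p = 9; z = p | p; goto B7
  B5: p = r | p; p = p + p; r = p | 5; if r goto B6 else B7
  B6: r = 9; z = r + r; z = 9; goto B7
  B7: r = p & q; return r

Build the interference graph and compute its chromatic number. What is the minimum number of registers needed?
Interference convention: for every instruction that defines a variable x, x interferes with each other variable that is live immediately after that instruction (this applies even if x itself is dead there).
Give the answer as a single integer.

Answer: 3

Working:
Block summaries:
  B0: {m} / ∅
  B1: {p,q,r} / ∅
  B2: {q,r} / ∅
  B3: {p} / {p}
  B4: {p,z} / ∅
  B5: {p,r} / {p,r}
  B6: {r,z} / ∅
  B7: {r} / {p,q}

Backward fixpoint:
  B0 li=∅ lo=∅
  B1 li=∅ lo={p,q,r}
  B2 li={p} lo={p,q}
  B3 li={p,q,r} lo={p,q,r}
  B4 li={q} lo={p,q}
  B5 li={p,q,r} lo={p,q}
  B6 li={p,q} lo={p,q}
  B7 li={p,q} lo=∅

Interfere edges:
  m: ∅
  p: {q,r,z}
  q: {p,r,z}
  r: {p,q}
  z: {p,q}

Chromatic number:
  {p,q,r} pairwise interfere (3-clique) ⇒ χ ≥ 3
  3-colouring: r0={m,p}  r1={q}  r2={r,z}
  χ = 3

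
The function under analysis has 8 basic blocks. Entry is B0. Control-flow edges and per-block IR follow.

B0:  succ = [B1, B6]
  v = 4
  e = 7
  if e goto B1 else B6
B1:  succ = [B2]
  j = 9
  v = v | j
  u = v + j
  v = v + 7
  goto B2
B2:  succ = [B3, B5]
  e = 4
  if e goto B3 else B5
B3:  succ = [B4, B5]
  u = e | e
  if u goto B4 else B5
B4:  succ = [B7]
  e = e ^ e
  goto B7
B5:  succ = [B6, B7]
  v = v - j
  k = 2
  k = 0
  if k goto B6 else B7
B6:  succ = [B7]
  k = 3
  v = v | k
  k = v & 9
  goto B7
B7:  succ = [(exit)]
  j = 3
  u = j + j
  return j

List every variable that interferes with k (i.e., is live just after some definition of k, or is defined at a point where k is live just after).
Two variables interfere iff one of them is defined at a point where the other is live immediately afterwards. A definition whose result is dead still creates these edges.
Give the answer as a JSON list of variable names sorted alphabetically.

Answer: ["v"]

Analysis:
def/use:
  B0: {e,v} / ∅
  B1: {j,u,v} / {v}
  B2: {e} / ∅
  B3: {u} / {e}
  B4: {e} / {e}
  B5: {k,v} / {j,v}
  B6: {k,v} / {v}
  B7: {j,u} / ∅

Backward fixpoint:
  B0 li=∅ lo={v}
  B1 li={v} lo={j,v}
  B2 li={j,v} lo={e,j,v}
  B3 li={e,j,v} lo={e,j,v}
  B4 li={e} lo=∅
  B5 li={j,v} lo={v}
  B6 li={v} lo=∅
  B7 li=∅ lo=∅

Interfere edges:
  e↔{j,u,v}
  j↔{e,u,v}
  k↔{v}
  u↔{e,j,v}
  v↔{e,j,k,u}

N(k) = ["v"]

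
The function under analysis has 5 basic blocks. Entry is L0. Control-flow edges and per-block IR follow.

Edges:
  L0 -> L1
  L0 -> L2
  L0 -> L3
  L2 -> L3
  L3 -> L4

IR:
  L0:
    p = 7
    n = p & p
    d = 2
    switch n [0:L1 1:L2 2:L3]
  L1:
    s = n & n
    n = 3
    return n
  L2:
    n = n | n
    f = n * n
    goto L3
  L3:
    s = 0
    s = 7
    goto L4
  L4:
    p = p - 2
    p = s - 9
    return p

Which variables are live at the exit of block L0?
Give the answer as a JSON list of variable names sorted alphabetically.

def/use:
  L0: def={d,n,p} ue=∅
  L1: def={n,s} ue={n}
  L2: def={f,n} ue={n}
  L3: def={s} ue=∅
  L4: def={p} ue={p,s}

Backward fixpoint:
  L0 li=∅ lo={n,p}
  L1 li={n} lo=∅
  L2 li={n,p} lo={p}
  L3 li={p} lo={p,s}
  L4 li={p,s} lo=∅

live-out(L0) = ["n", "p"]

Answer: ["n", "p"]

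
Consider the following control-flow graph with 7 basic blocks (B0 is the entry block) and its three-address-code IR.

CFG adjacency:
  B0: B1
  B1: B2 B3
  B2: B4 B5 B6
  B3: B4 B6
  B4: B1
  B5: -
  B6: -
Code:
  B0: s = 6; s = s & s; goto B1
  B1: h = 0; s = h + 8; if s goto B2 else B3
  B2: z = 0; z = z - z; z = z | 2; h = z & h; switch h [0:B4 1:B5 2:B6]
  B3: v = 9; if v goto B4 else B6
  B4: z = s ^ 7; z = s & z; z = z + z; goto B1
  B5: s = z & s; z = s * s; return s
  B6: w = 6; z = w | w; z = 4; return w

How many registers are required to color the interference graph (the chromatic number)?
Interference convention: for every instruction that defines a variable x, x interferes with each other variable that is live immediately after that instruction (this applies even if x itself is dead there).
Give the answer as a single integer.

Per-block:
  B0 def {s} use ∅
  B1 def {h,s} use ∅
  B2 def {h,z} use {h}
  B3 def {v} use ∅
  B4 def {z} use {s}
  B5 def {s,z} use {s,z}
  B6 def {w,z} use ∅

Backward fixpoint:
  live B0: ∅→∅
  live B1: ∅→{h,s}
  live B2: {h,s}→{s,z}
  live B3: {s}→{s}
  live B4: {s}→∅
  live B5: {s,z}→∅
  live B6: ∅→∅

Interference:
  h — {s,z}
  s — {h,v,z}
  v — {s}
  w — {z}
  z — {h,s,w}

Chromatic number:
  lower bound: {h,s,z} mutually conflict ⇒ χ ≥ 3
  assign h→R2 s→R0 v→R1 w→R0 z→R1 — no edge inside a register ⇒ χ ≤ 3
  χ = 3

Answer: 3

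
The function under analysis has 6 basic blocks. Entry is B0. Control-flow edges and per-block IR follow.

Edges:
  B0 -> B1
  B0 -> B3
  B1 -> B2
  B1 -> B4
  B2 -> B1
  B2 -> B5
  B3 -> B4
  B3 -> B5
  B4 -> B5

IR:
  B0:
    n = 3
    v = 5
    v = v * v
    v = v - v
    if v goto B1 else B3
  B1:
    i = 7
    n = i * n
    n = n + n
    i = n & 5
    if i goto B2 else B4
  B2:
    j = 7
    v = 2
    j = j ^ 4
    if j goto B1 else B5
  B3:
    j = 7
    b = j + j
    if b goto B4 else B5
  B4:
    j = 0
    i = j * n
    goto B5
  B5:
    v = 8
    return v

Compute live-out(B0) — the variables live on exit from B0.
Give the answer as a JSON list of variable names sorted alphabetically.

Per-block:
  B0 def {n,v} use ∅
  B1 def {i,n} use {n}
  B2 def {j,v} use ∅
  B3 def {b,j} use ∅
  B4 def {i,j} use {n}
  B5 def {v} use ∅

Live sets:
  B0 li=∅ lo={n}
  B1 li={n} lo={n}
  B2 li={n} lo={n}
  B3 li={n} lo={n}
  B4 li={n} lo=∅
  B5 li=∅ lo=∅

live-out(B0) = ["n"]

Answer: ["n"]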